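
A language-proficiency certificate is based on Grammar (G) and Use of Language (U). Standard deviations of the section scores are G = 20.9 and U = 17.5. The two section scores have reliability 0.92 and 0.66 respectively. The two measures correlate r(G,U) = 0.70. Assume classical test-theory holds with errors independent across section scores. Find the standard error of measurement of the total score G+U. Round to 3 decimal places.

11.793

Var(total) = 743.06 + 512.05 = 1255.11.
True-score variance = 603.99 + 512.05 = 1116.04, so reliability = 0.8892.
Error variance = 1255.11 − 1116.04 = 139.07; SEM = √139.07 = 11.793.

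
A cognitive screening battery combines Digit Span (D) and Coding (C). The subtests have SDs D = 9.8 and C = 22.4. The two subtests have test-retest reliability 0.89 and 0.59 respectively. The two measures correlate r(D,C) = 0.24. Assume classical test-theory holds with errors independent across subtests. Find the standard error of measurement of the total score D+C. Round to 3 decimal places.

14.707

Var(total) = 597.8 + 105.37 = 703.17.
True-score variance = 381.514 + 105.37 = 486.884, so reliability = 0.6924.
Error variance = 703.17 − 486.884 = 216.286; SEM = √216.286 = 14.707.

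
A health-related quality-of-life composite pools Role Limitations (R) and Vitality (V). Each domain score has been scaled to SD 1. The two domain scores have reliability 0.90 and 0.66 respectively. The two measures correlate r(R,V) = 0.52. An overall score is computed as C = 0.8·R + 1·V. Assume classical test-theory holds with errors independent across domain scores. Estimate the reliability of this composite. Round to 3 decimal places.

0.837

Var(C) = 0.8² + 1 + 2·[0.8·0.52] = 1.64 + 0.832 = 2.472.
Because errors are independent across components, Cov(Tᵢ,Tⱼ) = Cov(Xᵢ,Xⱼ); the off-diagonal part of the true-score variance is the same as above.
True-score variance = [0.8²·0.90 + 0.66] + 0.832 = 1.236 + 0.832 = 2.068.
Reliability = 2.068 / 2.472 = 0.837.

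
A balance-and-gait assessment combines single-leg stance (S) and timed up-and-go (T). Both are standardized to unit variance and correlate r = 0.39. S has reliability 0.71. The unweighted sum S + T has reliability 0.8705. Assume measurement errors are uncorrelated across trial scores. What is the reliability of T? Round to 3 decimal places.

0.930

Var(S+T) = 2 + 2·0.39 = 2.780.
True-score variance = ρ_S + ρ_T + 2·0.39, so 0.8705 = (0.71 + ρ_T + 0.78) / 2.780.
ρ_T = 0.8705·2.780 − 0.71 − 0.78 = 0.930.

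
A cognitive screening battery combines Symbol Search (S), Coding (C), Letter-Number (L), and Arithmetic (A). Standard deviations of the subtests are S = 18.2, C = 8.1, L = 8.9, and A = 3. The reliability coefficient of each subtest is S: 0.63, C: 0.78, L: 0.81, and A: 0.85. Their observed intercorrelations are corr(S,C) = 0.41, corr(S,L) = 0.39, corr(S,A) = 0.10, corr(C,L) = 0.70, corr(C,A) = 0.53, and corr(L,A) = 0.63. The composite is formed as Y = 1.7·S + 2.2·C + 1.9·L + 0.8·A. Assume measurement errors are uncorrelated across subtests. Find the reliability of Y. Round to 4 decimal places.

0.8381

Var(Y) = 1.7²·18.2² + 2.2²·8.1² + 1.9²·8.9² + 0.8²·3² + 2·[3.74·18.2·8.1·0.41 + 3.23·18.2·8.9·0.39 + 1.36·18.2·3·0.10 + 4.18·8.1·8.9·0.70 + 1.76·8.1·3·0.53 + 1.52·8.9·3·0.63] = 1566.54 + 1393.39 = 2959.94.
Because errors are independent across components, Cov(Tᵢ,Tⱼ) = Cov(Xᵢ,Xⱼ); the off-diagonal part of the true-score variance is the same as above.
True-score variance = [1.7²·18.2²·0.63 + 2.2²·8.1²·0.78 + 1.9²·8.9²·0.81 + 0.8²·3²·0.85] + 1393.39 = 1087.29 + 1393.39 = 2480.69.
Reliability = 2480.69 / 2959.94 = 0.8381.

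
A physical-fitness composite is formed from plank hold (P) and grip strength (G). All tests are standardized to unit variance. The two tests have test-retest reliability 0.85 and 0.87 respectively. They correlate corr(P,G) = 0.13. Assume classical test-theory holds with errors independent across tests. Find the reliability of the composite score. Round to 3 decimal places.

0.876

Var(P+G) = 2 + 2·[0.13] = 2 + 0.26 = 2.26.
Because errors are independent across components, Cov(Tᵢ,Tⱼ) = Cov(Xᵢ,Xⱼ); the off-diagonal part of the true-score variance is the same as above.
True-score variance = [0.85 + 0.87] + 0.26 = 1.72 + 0.26 = 1.98.
Reliability = 1.98 / 2.26 = 0.876.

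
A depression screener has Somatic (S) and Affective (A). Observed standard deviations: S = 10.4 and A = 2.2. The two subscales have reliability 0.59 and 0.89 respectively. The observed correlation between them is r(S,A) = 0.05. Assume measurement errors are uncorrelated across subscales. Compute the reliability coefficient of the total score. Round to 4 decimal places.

Var(S+A) = 10.4² + 2.2² + 2·[10.4·2.2·0.05] = 113 + 2.288 = 115.288.
With uncorrelated errors the cross-covariances are all true-score covariance, so they carry over unchanged; only the diagonal terms shrink to ρᵢσᵢ².
True-score variance = [10.4²·0.59 + 2.2²·0.89] + 2.288 = 68.122 + 2.288 = 70.41.
Reliability = 70.41 / 115.288 = 0.6107.

0.6107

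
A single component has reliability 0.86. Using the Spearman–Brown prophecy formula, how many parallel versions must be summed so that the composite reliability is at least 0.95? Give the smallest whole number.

4

k ≥ ρ*(1−ρ₁)/(ρ₁(1−ρ*)) = 0.95·0.14 / (0.86·0.05) = 3.093.
Smallest integer k = 4.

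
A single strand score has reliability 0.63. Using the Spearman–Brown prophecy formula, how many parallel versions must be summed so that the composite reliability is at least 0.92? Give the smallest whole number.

k ≥ ρ*(1−ρ₁)/(ρ₁(1−ρ*)) = 0.92·0.37 / (0.63·0.08) = 6.754.
Smallest integer k = 7.

7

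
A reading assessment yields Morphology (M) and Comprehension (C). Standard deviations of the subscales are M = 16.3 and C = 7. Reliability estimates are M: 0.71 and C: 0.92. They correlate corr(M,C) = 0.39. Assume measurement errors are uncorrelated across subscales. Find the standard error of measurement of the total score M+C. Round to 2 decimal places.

Var(total) = 314.69 + 88.998 = 403.688.
True-score variance = 233.72 + 88.998 = 322.718, so reliability = 0.7994.
Error variance = 403.688 − 322.718 = 80.9701; SEM = √80.9701 = 9.00.

9.00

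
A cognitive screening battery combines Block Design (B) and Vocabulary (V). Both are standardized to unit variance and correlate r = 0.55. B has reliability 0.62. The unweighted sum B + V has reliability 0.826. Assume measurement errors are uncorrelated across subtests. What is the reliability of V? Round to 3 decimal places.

Var(B+V) = 2 + 2·0.55 = 3.100.
True-score variance = ρ_B + ρ_V + 2·0.55, so 0.826 = (0.62 + ρ_V + 1.10) / 3.100.
ρ_V = 0.826·3.100 − 0.62 − 1.10 = 0.841.

0.841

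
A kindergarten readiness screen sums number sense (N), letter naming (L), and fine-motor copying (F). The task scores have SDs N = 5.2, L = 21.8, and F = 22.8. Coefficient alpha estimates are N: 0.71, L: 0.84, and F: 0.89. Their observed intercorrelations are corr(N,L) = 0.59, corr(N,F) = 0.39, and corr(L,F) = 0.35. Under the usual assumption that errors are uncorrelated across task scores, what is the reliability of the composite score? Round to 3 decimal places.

0.912

Var(N+L+F) = 5.2² + 21.8² + 22.8² + 2·[5.2·21.8·0.59 + 5.2·22.8·0.39 + 21.8·22.8·0.35] = 1022.12 + 574.17 = 1596.29.
With uncorrelated errors the cross-covariances are all true-score covariance, so they carry over unchanged; only the diagonal terms shrink to ρᵢσᵢ².
True-score variance = [5.2²·0.71 + 21.8²·0.84 + 22.8²·0.89] + 574.17 = 881.058 + 574.17 = 1455.23.
Reliability = 1455.23 / 1596.29 = 0.912.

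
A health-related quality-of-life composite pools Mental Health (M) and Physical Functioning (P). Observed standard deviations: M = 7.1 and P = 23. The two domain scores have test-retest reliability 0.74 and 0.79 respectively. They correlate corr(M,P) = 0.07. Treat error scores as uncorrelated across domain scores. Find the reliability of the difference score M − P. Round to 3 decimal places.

Var(M−P) = 7.1² + 23² − 2·7.1·23·0.07 = 579.41 − 22.862 = 556.548.
Because errors are independent across components, Cov(Tᵢ,Tⱼ) = Cov(Xᵢ,Xⱼ); the off-diagonal part of the true-score variance is the same as above.
True-score variance = [7.1²·0.74 + 23²·0.79] − 22.862 = 455.213 − 22.862 = 432.351.
Reliability = 432.351 / 556.548 = 0.777.

0.777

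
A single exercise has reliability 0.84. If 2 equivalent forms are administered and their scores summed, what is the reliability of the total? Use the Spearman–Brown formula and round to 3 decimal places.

ρ_k = kρ / (1 + (k−1)ρ) = 2·0.84 / (1 + 1·0.84) = 1.680 / 1.840 = 0.913.

0.913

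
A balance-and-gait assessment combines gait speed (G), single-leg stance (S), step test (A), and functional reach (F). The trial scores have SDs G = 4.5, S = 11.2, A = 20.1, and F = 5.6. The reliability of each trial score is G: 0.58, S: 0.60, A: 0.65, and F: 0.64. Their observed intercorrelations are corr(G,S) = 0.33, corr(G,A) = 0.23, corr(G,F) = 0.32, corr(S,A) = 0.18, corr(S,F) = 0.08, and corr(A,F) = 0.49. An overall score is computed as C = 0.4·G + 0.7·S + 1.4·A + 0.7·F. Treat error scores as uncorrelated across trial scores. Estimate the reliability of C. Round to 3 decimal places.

0.720

Var(C) = 0.4²·4.5² + 0.7²·11.2² + 1.4²·20.1² + 0.7²·5.6² + 2·[0.28·4.5·11.2·0.33 + 0.56·4.5·20.1·0.23 + 0.28·4.5·5.6·0.32 + 0.98·11.2·20.1·0.18 + 0.49·11.2·5.6·0.08 + 0.98·20.1·5.6·0.49] = 871.932 + 229.572 = 1101.5.
Under uncorrelated errors the observed covariances equal the true-score covariances, so only the own-variance terms attenuate.
True-score variance = [0.4²·4.5²·0.58 + 0.7²·11.2²·0.60 + 1.4²·20.1²·0.65 + 0.7²·5.6²·0.64] + 229.572 = 563.302 + 229.572 = 792.874.
Reliability = 792.874 / 1101.5 = 0.720.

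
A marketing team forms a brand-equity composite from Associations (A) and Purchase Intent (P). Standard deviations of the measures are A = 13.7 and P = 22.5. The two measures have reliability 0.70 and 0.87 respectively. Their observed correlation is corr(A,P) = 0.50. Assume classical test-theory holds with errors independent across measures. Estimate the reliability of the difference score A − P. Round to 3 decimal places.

0.683

Var(A−P) = 13.7² + 22.5² − 2·13.7·22.5·0.50 = 693.94 − 308.25 = 385.69.
Under uncorrelated errors the observed covariances equal the true-score covariances, so only the own-variance terms attenuate.
True-score variance = [13.7²·0.70 + 22.5²·0.87] − 308.25 = 571.821 − 308.25 = 263.571.
Reliability = 263.571 / 385.69 = 0.683.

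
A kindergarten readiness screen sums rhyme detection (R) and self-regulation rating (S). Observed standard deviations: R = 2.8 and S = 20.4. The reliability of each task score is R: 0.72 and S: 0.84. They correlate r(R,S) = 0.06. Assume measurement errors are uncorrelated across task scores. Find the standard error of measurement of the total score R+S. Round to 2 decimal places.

8.29

Var(total) = 424 + 6.8544 = 430.854.
True-score variance = 355.219 + 6.8544 = 362.074, so reliability = 0.8404.
Error variance = 430.854 − 362.074 = 68.7808; SEM = √68.7808 = 8.29.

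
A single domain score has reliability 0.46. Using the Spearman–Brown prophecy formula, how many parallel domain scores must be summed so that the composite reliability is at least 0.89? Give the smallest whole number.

10

k ≥ ρ*(1−ρ₁)/(ρ₁(1−ρ*)) = 0.89·0.54 / (0.46·0.11) = 9.498.
Smallest integer k = 10.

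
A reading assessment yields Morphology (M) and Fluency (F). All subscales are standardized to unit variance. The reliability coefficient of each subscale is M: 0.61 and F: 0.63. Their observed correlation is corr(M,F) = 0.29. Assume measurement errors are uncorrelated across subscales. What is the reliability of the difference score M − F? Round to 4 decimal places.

Var(M−F) = 1 + 1 − 2·0.29 = 2 − 0.58 = 1.42.
Because errors are independent across components, Cov(Tᵢ,Tⱼ) = Cov(Xᵢ,Xⱼ); the off-diagonal part of the true-score variance is the same as above.
True-score variance = [0.61 + 0.63] − 0.58 = 1.24 − 0.58 = 0.66.
Reliability = 0.66 / 1.42 = 0.4648.

0.4648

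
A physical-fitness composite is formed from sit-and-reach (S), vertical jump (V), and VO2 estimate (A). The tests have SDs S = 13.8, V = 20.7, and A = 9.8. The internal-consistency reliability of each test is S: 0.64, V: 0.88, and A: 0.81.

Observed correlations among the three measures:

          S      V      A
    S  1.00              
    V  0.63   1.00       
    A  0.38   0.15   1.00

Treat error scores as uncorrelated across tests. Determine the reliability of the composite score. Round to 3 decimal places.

0.888

Var(S+V+A) = 13.8² + 20.7² + 9.8² + 2·[13.8·20.7·0.63 + 13.8·9.8·0.38 + 20.7·9.8·0.15] = 714.97 + 523.572 = 1238.54.
With uncorrelated errors the cross-covariances are all true-score covariance, so they carry over unchanged; only the diagonal terms shrink to ρᵢσᵢ².
True-score variance = [13.8²·0.64 + 20.7²·0.88 + 9.8²·0.81] + 523.572 = 576.745 + 523.572 = 1100.32.
Reliability = 1100.32 / 1238.54 = 0.888.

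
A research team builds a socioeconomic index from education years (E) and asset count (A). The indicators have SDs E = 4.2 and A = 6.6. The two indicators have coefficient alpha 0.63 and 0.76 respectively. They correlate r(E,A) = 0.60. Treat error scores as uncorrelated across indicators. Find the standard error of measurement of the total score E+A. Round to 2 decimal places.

4.12

Var(total) = 61.2 + 33.264 = 94.464.
True-score variance = 44.2188 + 33.264 = 77.4828, so reliability = 0.8202.
Error variance = 94.464 − 77.4828 = 16.9812; SEM = √16.9812 = 4.12.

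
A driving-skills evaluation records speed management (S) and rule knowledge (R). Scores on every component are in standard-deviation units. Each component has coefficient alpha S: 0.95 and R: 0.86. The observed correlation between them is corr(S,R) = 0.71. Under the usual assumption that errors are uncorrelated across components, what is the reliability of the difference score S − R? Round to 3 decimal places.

Var(S−R) = 1 + 1 − 2·0.71 = 2 − 1.42 = 0.58.
Because errors are independent across components, Cov(Tᵢ,Tⱼ) = Cov(Xᵢ,Xⱼ); the off-diagonal part of the true-score variance is the same as above.
True-score variance = [0.95 + 0.86] − 1.42 = 1.81 − 1.42 = 0.39.
Reliability = 0.39 / 0.58 = 0.672.

0.672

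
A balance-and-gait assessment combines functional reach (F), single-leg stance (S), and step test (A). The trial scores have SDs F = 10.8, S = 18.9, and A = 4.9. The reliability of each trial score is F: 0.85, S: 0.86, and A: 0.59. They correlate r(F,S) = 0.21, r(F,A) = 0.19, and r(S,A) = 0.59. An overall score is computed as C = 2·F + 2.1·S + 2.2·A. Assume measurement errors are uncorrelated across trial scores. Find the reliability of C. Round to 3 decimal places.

Var(C) = 2²·10.8² + 2.1²·18.9² + 2.2²·4.9² + 2·[4.2·10.8·18.9·0.21 + 4.4·10.8·4.9·0.19 + 4.62·18.9·4.9·0.59] = 2158.06 + 953.423 = 3111.49.
Under uncorrelated errors the observed covariances equal the true-score covariances, so only the own-variance terms attenuate.
True-score variance = [2²·10.8²·0.85 + 2.1²·18.9²·0.86 + 2.2²·4.9²·0.59] + 953.423 = 1819.89 + 953.423 = 2773.32.
Reliability = 2773.32 / 3111.49 = 0.891.

0.891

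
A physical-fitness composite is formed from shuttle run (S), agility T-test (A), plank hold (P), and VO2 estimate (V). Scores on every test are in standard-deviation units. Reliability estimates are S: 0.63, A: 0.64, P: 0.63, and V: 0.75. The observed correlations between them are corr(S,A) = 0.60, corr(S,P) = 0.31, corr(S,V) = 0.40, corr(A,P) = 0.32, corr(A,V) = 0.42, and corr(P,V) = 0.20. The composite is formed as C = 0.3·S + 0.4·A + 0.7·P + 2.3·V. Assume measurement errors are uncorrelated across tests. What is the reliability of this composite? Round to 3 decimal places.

0.811

Var(C) = 0.3² + 0.4² + 0.7² + 2.3² + 2·[0.12·0.60 + 0.21·0.31 + 0.69·0.40 + 0.28·0.32 + 0.92·0.42 + 1.61·0.20] = 6.03 + 2.4222 = 8.4522.
With uncorrelated errors the cross-covariances are all true-score covariance, so they carry over unchanged; only the diagonal terms shrink to ρᵢσᵢ².
True-score variance = [0.3²·0.63 + 0.4²·0.64 + 0.7²·0.63 + 2.3²·0.75] + 2.4222 = 4.4353 + 2.4222 = 6.8575.
Reliability = 6.8575 / 8.4522 = 0.811.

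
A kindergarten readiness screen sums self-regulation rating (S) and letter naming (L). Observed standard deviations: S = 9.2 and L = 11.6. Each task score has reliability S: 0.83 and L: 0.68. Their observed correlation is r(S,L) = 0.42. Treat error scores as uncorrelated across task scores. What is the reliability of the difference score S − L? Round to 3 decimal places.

Var(S−L) = 9.2² + 11.6² − 2·9.2·11.6·0.42 = 219.2 − 89.6448 = 129.555.
Because errors are independent across components, Cov(Tᵢ,Tⱼ) = Cov(Xᵢ,Xⱼ); the off-diagonal part of the true-score variance is the same as above.
True-score variance = [9.2²·0.83 + 11.6²·0.68] − 89.6448 = 161.752 − 89.6448 = 72.1072.
Reliability = 72.1072 / 129.555 = 0.557.

0.557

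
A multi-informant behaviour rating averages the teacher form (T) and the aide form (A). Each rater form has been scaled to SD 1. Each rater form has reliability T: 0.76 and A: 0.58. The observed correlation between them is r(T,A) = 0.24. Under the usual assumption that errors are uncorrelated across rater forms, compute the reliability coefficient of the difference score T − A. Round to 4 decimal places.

Var(T−A) = 1 + 1 − 2·0.24 = 2 − 0.48 = 1.52.
Because errors are independent across components, Cov(Tᵢ,Tⱼ) = Cov(Xᵢ,Xⱼ); the off-diagonal part of the true-score variance is the same as above.
True-score variance = [0.76 + 0.58] − 0.48 = 1.34 − 0.48 = 0.86.
Reliability = 0.86 / 1.52 = 0.5658.

0.5658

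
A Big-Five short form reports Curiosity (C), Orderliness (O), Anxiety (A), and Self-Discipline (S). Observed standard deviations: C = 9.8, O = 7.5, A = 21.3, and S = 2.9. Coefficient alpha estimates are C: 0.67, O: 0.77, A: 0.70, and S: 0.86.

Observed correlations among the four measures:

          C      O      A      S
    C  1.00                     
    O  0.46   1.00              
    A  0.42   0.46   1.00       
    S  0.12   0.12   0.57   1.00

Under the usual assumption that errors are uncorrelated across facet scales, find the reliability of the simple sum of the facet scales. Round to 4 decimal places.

Var(C+O+A+S) = 9.8² + 7.5² + 21.3² + 2.9² + 2·[9.8·7.5·0.46 + 9.8·21.3·0.42 + 9.8·2.9·0.12 + 7.5·21.3·0.46 + 7.5·2.9·0.12 + 21.3·2.9·0.57] = 614.39 + 472.39 = 1086.78.
With uncorrelated errors the cross-covariances are all true-score covariance, so they carry over unchanged; only the diagonal terms shrink to ρᵢσᵢ².
True-score variance = [9.8²·0.67 + 7.5²·0.77 + 21.3²·0.70 + 2.9²·0.86] + 472.39 = 432.475 + 472.39 = 904.865.
Reliability = 904.865 / 1086.78 = 0.8326.

0.8326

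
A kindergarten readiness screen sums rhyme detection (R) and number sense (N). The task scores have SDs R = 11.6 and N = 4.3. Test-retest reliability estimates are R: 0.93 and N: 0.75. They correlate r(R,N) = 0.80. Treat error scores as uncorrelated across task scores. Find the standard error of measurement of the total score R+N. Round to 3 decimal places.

Var(total) = 153.05 + 79.808 = 232.858.
True-score variance = 139.008 + 79.808 = 218.816, so reliability = 0.9397.
Error variance = 232.858 − 218.816 = 14.0417; SEM = √14.0417 = 3.747.

3.747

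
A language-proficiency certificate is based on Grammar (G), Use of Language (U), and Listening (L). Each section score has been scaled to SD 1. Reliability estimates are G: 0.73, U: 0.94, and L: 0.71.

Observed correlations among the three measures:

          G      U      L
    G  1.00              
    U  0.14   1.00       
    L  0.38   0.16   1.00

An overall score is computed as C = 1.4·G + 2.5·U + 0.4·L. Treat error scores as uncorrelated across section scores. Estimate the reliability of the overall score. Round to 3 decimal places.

Var(C) = 1.4² + 2.5² + 0.4² + 2·[3.5·0.14 + 0.56·0.38 + 0.16] = 8.37 + 1.7256 = 10.0956.
Because errors are independent across components, Cov(Tᵢ,Tⱼ) = Cov(Xᵢ,Xⱼ); the off-diagonal part of the true-score variance is the same as above.
True-score variance = [1.4²·0.73 + 2.5²·0.94 + 0.4²·0.71] + 1.7256 = 7.4194 + 1.7256 = 9.145.
Reliability = 9.145 / 10.0956 = 0.906.

0.906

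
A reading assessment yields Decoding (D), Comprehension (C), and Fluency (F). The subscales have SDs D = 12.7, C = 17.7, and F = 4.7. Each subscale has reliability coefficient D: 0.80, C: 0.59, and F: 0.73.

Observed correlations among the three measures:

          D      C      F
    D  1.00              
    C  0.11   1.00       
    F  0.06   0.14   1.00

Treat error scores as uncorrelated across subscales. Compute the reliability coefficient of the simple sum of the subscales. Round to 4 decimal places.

0.7109

Var(D+C+F) = 12.7² + 17.7² + 4.7² + 2·[12.7·17.7·0.11 + 12.7·4.7·0.06 + 17.7·4.7·0.14] = 496.67 + 79.9098 = 576.58.
Under uncorrelated errors the observed covariances equal the true-score covariances, so only the own-variance terms attenuate.
True-score variance = [12.7²·0.80 + 17.7²·0.59 + 4.7²·0.73] + 79.9098 = 329.999 + 79.9098 = 409.909.
Reliability = 409.909 / 576.58 = 0.7109.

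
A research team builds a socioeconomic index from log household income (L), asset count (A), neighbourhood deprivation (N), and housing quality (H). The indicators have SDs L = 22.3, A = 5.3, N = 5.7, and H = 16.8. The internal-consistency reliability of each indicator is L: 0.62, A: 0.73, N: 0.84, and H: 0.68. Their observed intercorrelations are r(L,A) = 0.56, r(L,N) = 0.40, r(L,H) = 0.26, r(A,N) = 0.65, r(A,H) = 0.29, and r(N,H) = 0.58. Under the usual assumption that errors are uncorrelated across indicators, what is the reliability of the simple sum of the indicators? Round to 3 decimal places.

0.801

Var(L+A+N+H) = 22.3² + 5.3² + 5.7² + 16.8² + 2·[22.3·5.3·0.56 + 22.3·5.7·0.40 + 22.3·16.8·0.26 + 5.3·5.7·0.65 + 5.3·16.8·0.29 + 5.7·16.8·0.58] = 840.11 + 630.871 = 1470.98.
Under uncorrelated errors the observed covariances equal the true-score covariances, so only the own-variance terms attenuate.
True-score variance = [22.3²·0.62 + 5.3²·0.73 + 5.7²·0.84 + 16.8²·0.68] + 630.871 = 548.04 + 630.871 = 1178.91.
Reliability = 1178.91 / 1470.98 = 0.801.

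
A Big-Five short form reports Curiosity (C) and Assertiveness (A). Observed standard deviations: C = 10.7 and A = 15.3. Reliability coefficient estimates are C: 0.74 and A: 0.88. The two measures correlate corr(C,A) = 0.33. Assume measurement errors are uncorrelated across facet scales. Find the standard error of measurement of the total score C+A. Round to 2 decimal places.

Var(total) = 348.58 + 108.049 = 456.629.
True-score variance = 290.722 + 108.049 = 398.77, so reliability = 0.8733.
Error variance = 456.629 − 398.77 = 57.8582; SEM = √57.8582 = 7.61.

7.61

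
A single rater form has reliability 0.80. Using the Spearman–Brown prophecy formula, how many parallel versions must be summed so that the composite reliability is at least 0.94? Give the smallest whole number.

4

k ≥ ρ*(1−ρ₁)/(ρ₁(1−ρ*)) = 0.94·0.20 / (0.80·0.06) = 3.917.
Smallest integer k = 4.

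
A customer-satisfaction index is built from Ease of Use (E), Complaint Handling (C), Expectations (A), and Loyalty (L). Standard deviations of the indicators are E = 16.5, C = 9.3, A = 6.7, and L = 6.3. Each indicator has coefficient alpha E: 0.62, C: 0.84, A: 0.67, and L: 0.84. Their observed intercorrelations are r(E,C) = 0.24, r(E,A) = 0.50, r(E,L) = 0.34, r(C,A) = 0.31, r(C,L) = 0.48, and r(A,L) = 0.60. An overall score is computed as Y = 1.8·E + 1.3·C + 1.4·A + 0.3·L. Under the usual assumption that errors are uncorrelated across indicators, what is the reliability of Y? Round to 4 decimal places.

Var(Y) = 1.8²·16.5² + 1.3²·9.3² + 1.4²·6.7² + 0.3²·6.3² + 2·[2.34·16.5·9.3·0.24 + 2.52·16.5·6.7·0.50 + 0.54·16.5·6.3·0.34 + 1.82·9.3·6.7·0.31 + 0.39·9.3·6.3·0.48 + 0.42·6.7·6.3·0.60] = 1119.81 + 602.632 = 1722.45.
Under uncorrelated errors the observed covariances equal the true-score covariances, so only the own-variance terms attenuate.
True-score variance = [1.8²·16.5²·0.62 + 1.3²·9.3²·0.84 + 1.4²·6.7²·0.67 + 0.3²·6.3²·0.84] + 602.632 = 731.627 + 602.632 = 1334.26.
Reliability = 1334.26 / 1722.45 = 0.7746.

0.7746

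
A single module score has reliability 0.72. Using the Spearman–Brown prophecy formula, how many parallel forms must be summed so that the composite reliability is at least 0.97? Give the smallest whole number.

k ≥ ρ*(1−ρ₁)/(ρ₁(1−ρ*)) = 0.97·0.28 / (0.72·0.03) = 12.574.
Smallest integer k = 13.

13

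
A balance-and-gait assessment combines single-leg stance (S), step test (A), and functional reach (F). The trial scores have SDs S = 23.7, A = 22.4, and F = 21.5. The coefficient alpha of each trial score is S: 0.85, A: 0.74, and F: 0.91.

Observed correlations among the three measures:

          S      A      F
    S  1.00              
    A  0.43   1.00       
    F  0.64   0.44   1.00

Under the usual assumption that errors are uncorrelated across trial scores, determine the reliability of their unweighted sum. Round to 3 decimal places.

0.916

Var(S+A+F) = 23.7² + 22.4² + 21.5² + 2·[23.7·22.4·0.43 + 23.7·21.5·0.64 + 22.4·21.5·0.44] = 1525.7 + 1532.59 = 3058.29.
Because errors are independent across components, Cov(Tᵢ,Tⱼ) = Cov(Xᵢ,Xⱼ); the off-diagonal part of the true-score variance is the same as above.
True-score variance = [23.7²·0.85 + 22.4²·0.74 + 21.5²·0.91] + 1532.59 = 1269.39 + 1532.59 = 2801.98.
Reliability = 2801.98 / 3058.29 = 0.916.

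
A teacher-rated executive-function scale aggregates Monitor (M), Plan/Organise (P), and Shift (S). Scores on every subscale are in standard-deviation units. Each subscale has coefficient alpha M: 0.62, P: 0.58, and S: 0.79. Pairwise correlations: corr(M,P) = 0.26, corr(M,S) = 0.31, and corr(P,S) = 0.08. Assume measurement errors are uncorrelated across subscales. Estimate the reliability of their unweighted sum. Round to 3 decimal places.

Var(M+P+S) = 3 + 2·[0.26 + 0.31 + 0.08] = 3 + 1.3 = 4.3.
Because errors are independent across components, Cov(Tᵢ,Tⱼ) = Cov(Xᵢ,Xⱼ); the off-diagonal part of the true-score variance is the same as above.
True-score variance = [0.62 + 0.58 + 0.79] + 1.3 = 1.99 + 1.3 = 3.29.
Reliability = 3.29 / 4.3 = 0.765.

0.765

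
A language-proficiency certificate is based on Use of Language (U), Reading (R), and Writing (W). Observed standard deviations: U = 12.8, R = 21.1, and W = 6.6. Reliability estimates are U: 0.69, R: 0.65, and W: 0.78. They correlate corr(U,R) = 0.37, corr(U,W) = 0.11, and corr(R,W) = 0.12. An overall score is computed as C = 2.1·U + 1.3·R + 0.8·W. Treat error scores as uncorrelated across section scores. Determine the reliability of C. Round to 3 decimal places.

Var(C) = 2.1²·12.8² + 1.3²·21.1² + 0.8²·6.6² + 2·[2.73·12.8·21.1·0.37 + 1.68·12.8·6.6·0.11 + 1.04·21.1·6.6·0.12] = 1502.82 + 611.599 = 2114.42.
Under uncorrelated errors the observed covariances equal the true-score covariances, so only the own-variance terms attenuate.
True-score variance = [2.1²·12.8²·0.69 + 1.3²·21.1²·0.65 + 0.8²·6.6²·0.78] + 611.599 = 1009.36 + 611.599 = 1620.96.
Reliability = 1620.96 / 2114.42 = 0.767.

0.767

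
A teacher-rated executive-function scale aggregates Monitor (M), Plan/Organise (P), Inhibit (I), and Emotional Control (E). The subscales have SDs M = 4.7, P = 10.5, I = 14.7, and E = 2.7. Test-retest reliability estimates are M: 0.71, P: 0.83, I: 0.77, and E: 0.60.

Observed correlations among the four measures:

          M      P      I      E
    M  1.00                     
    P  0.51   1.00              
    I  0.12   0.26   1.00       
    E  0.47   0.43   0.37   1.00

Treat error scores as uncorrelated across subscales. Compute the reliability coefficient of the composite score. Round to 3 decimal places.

0.863

Var(M+P+I+E) = 4.7² + 10.5² + 14.7² + 2.7² + 2·[4.7·10.5·0.51 + 4.7·14.7·0.12 + 4.7·2.7·0.47 + 10.5·14.7·0.26 + 10.5·2.7·0.43 + 14.7·2.7·0.37] = 355.72 + 212.861 = 568.581.
Under uncorrelated errors the observed covariances equal the true-score covariances, so only the own-variance terms attenuate.
True-score variance = [4.7²·0.71 + 10.5²·0.83 + 14.7²·0.77 + 2.7²·0.60] + 212.861 = 277.955 + 212.861 = 490.815.
Reliability = 490.815 / 568.581 = 0.863.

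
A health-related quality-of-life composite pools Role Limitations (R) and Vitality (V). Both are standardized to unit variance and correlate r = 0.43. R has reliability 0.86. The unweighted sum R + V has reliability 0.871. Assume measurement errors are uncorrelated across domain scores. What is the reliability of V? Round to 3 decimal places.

0.771

Var(R+V) = 2 + 2·0.43 = 2.860.
True-score variance = ρ_R + ρ_V + 2·0.43, so 0.871 = (0.86 + ρ_V + 0.86) / 2.860.
ρ_V = 0.871·2.860 − 0.86 − 0.86 = 0.771.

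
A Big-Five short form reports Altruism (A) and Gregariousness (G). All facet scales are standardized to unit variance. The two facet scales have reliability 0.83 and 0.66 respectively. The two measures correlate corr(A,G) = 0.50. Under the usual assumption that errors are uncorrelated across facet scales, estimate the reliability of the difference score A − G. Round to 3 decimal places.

0.490

Var(A−G) = 1 + 1 − 2·0.50 = 2 − 1 = 1.
With uncorrelated errors the cross-covariances are all true-score covariance, so they carry over unchanged; only the diagonal terms shrink to ρᵢσᵢ².
True-score variance = [0.83 + 0.66] − 1 = 1.49 − 1 = 0.49.
Reliability = 0.49 / 1 = 0.490.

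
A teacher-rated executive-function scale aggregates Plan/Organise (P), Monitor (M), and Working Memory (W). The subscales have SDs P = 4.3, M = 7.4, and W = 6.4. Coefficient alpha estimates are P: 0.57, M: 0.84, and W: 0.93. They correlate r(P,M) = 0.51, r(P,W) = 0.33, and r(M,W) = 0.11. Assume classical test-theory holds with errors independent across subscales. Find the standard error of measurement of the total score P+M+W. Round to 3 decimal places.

4.425

Var(total) = 114.21 + 61.0388 = 175.249.
True-score variance = 94.6305 + 61.0388 = 155.669, so reliability = 0.8883.
Error variance = 175.249 − 155.669 = 19.5795; SEM = √19.5795 = 4.425.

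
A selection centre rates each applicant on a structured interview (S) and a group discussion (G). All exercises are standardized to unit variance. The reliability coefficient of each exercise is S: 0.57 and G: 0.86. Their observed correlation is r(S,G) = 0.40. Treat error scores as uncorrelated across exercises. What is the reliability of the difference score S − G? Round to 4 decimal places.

Var(S−G) = 1 + 1 − 2·0.40 = 2 − 0.8 = 1.2.
With uncorrelated errors the cross-covariances are all true-score covariance, so they carry over unchanged; only the diagonal terms shrink to ρᵢσᵢ².
True-score variance = [0.57 + 0.86] − 0.8 = 1.43 − 0.8 = 0.63.
Reliability = 0.63 / 1.2 = 0.5250.

0.5250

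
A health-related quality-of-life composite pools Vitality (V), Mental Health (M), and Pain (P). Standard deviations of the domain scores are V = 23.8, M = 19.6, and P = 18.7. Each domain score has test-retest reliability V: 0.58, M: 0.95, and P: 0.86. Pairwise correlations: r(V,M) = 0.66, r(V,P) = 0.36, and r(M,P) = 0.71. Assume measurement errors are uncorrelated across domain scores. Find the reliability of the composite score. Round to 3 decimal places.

Var(V+M+P) = 23.8² + 19.6² + 18.7² + 2·[23.8·19.6·0.66 + 23.8·18.7·0.36 + 19.6·18.7·0.71] = 1300.29 + 1456.66 = 2756.95.
Because errors are independent across components, Cov(Tᵢ,Tⱼ) = Cov(Xᵢ,Xⱼ); the off-diagonal part of the true-score variance is the same as above.
True-score variance = [23.8²·0.58 + 19.6²·0.95 + 18.7²·0.86] + 1456.66 = 994.221 + 1456.66 = 2450.88.
Reliability = 2450.88 / 2756.95 = 0.889.

0.889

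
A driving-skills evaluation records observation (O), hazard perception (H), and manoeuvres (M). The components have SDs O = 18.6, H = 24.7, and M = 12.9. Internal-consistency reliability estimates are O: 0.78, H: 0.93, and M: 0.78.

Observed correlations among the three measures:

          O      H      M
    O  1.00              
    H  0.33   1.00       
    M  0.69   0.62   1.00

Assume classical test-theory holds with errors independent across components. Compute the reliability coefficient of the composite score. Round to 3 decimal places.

0.928

Var(O+H+M) = 18.6² + 24.7² + 12.9² + 2·[18.6·24.7·0.33 + 18.6·12.9·0.69 + 24.7·12.9·0.62] = 1122.46 + 1029.44 = 2151.9.
Because errors are independent across components, Cov(Tᵢ,Tⱼ) = Cov(Xᵢ,Xⱼ); the off-diagonal part of the true-score variance is the same as above.
True-score variance = [18.6²·0.78 + 24.7²·0.93 + 12.9²·0.78] + 1029.44 = 967.032 + 1029.44 = 1996.47.
Reliability = 1996.47 / 2151.9 = 0.928.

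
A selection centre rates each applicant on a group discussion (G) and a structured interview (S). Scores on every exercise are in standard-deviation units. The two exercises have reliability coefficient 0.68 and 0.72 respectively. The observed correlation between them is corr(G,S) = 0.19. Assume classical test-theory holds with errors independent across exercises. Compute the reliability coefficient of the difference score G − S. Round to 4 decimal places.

Var(G−S) = 1 + 1 − 2·0.19 = 2 − 0.38 = 1.62.
Because errors are independent across components, Cov(Tᵢ,Tⱼ) = Cov(Xᵢ,Xⱼ); the off-diagonal part of the true-score variance is the same as above.
True-score variance = [0.68 + 0.72] − 0.38 = 1.4 − 0.38 = 1.02.
Reliability = 1.02 / 1.62 = 0.6296.

0.6296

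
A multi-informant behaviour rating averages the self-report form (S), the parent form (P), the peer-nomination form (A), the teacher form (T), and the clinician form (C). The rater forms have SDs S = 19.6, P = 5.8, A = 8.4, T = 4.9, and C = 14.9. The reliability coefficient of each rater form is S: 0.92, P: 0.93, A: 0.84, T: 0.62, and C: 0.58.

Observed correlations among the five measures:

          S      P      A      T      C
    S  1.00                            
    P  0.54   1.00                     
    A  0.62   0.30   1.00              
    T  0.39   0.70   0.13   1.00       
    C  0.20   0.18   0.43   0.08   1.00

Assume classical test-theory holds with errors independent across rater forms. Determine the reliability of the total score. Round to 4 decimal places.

Var(S+P+A+T+C) = 19.6² + 5.8² + 8.4² + 4.9² + 14.9² + 2·[19.6·5.8·0.54 + 19.6·8.4·0.62 + 19.6·4.9·0.39 + 19.6·14.9·0.20 + 5.8·8.4·0.30 + 5.8·4.9·0.70 + 5.8·14.9·0.18 + 8.4·4.9·0.13 + 8.4·14.9·0.43 + 4.9·14.9·0.08] = 734.38 + 748.807 = 1483.19.
With uncorrelated errors the cross-covariances are all true-score covariance, so they carry over unchanged; only the diagonal terms shrink to ρᵢσᵢ².
True-score variance = [19.6²·0.92 + 5.8²·0.93 + 8.4²·0.84 + 4.9²·0.62 + 14.9²·0.58] + 748.807 = 587.635 + 748.807 = 1336.44.
Reliability = 1336.44 / 1483.19 = 0.9011.

0.9011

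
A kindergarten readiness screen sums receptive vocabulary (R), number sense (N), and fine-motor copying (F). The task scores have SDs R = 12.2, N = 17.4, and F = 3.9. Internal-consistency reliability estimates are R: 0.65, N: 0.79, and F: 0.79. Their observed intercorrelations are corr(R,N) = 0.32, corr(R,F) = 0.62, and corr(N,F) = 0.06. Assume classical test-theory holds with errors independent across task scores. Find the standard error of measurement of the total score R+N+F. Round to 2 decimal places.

10.90

Var(total) = 466.81 + 203.002 = 669.812.
True-score variance = 347.942 + 203.002 = 550.944, so reliability = 0.8225.
Error variance = 669.812 − 550.944 = 118.868; SEM = √118.868 = 10.90.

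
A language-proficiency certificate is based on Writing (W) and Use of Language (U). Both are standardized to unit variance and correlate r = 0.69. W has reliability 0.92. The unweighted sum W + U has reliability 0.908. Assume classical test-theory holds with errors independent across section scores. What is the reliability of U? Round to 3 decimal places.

Var(W+U) = 2 + 2·0.69 = 3.380.
True-score variance = ρ_W + ρ_U + 2·0.69, so 0.908 = (0.92 + ρ_U + 1.38) / 3.380.
ρ_U = 0.908·3.380 − 0.92 − 1.38 = 0.769.

0.769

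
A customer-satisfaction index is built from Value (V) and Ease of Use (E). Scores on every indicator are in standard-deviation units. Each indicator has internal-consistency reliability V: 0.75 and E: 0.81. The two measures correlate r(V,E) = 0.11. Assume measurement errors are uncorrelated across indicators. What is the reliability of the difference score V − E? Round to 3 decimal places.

0.753

Var(V−E) = 1 + 1 − 2·0.11 = 2 − 0.22 = 1.78.
Under uncorrelated errors the observed covariances equal the true-score covariances, so only the own-variance terms attenuate.
True-score variance = [0.75 + 0.81] − 0.22 = 1.56 − 0.22 = 1.34.
Reliability = 1.34 / 1.78 = 0.753.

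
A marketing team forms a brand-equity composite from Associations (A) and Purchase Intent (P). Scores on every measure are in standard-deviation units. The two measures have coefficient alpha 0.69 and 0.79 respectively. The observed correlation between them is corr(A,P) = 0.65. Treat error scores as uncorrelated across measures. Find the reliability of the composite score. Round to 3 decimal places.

0.842

Var(A+P) = 2 + 2·[0.65] = 2 + 1.3 = 3.3.
With uncorrelated errors the cross-covariances are all true-score covariance, so they carry over unchanged; only the diagonal terms shrink to ρᵢσᵢ².
True-score variance = [0.69 + 0.79] + 1.3 = 1.48 + 1.3 = 2.78.
Reliability = 2.78 / 3.3 = 0.842.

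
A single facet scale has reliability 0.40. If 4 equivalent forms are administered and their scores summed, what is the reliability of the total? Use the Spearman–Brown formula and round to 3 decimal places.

0.727

ρ_k = kρ / (1 + (k−1)ρ) = 4·0.40 / (1 + 3·0.40) = 1.600 / 2.200 = 0.727.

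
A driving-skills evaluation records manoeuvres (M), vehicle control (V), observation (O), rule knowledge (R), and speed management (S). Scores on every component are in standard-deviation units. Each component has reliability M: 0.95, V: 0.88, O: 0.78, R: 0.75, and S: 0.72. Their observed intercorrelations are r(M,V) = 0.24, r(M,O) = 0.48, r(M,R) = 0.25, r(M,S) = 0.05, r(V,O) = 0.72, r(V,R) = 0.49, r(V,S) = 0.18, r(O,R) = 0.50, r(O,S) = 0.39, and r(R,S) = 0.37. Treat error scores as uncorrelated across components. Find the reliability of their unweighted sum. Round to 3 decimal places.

0.925

Var(M+V+O+R+S) = 5 + 2·[0.24 + 0.48 + 0.25 + 0.05 + 0.72 + 0.49 + 0.18 + 0.50 + 0.39 + 0.37] = 5 + 7.34 = 12.34.
Under uncorrelated errors the observed covariances equal the true-score covariances, so only the own-variance terms attenuate.
True-score variance = [0.95 + 0.88 + 0.78 + 0.75 + 0.72] + 7.34 = 4.08 + 7.34 = 11.42.
Reliability = 11.42 / 12.34 = 0.925.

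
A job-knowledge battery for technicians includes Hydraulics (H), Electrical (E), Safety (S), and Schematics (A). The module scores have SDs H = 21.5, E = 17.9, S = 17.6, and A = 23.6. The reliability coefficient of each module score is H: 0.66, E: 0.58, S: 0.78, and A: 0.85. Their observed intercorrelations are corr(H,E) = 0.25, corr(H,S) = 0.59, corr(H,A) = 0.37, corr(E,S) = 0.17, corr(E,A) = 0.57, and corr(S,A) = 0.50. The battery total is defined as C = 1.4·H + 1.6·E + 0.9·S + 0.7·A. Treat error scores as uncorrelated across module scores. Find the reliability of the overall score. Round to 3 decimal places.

0.836

Var(C) = 1.4²·21.5² + 1.6²·17.9² + 0.9²·17.6² + 0.7²·23.6² + 2·[2.24·21.5·17.9·0.25 + 1.26·21.5·17.6·0.59 + 0.98·21.5·23.6·0.37 + 1.44·17.9·17.6·0.17 + 1.12·17.9·23.6·0.57 + 0.63·17.6·23.6·0.50] = 2250.08 + 2316.9 = 4566.97.
Because errors are independent across components, Cov(Tᵢ,Tⱼ) = Cov(Xᵢ,Xⱼ); the off-diagonal part of the true-score variance is the same as above.
True-score variance = [1.4²·21.5²·0.66 + 1.6²·17.9²·0.58 + 0.9²·17.6²·0.78 + 0.7²·23.6²·0.85] + 2316.9 = 1501.39 + 2316.9 = 3818.29.
Reliability = 3818.29 / 4566.97 = 0.836.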